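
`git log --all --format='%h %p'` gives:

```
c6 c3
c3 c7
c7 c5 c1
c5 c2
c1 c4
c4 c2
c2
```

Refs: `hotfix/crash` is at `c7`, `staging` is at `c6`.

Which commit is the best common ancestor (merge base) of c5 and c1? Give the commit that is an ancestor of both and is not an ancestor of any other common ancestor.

c2

Ancestors of c5: {c2, c5}.
Ancestors of c1: {c1, c2, c4}.
Common ancestors: {c2}.
The only common ancestor is c2, so it is the merge base.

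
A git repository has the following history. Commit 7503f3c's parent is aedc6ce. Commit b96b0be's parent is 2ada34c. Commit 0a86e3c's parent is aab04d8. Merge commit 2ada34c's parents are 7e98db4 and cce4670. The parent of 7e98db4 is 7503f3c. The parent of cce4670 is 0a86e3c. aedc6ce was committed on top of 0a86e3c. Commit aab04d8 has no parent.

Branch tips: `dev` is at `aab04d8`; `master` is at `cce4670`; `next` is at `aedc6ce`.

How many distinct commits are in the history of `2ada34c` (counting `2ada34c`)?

7

Walking parent pointers from 2ada34c: reachable set = {0a86e3c, 2ada34c, 7503f3c, 7e98db4, aab04d8, aedc6ce, cce4670}.
That is 7 commits.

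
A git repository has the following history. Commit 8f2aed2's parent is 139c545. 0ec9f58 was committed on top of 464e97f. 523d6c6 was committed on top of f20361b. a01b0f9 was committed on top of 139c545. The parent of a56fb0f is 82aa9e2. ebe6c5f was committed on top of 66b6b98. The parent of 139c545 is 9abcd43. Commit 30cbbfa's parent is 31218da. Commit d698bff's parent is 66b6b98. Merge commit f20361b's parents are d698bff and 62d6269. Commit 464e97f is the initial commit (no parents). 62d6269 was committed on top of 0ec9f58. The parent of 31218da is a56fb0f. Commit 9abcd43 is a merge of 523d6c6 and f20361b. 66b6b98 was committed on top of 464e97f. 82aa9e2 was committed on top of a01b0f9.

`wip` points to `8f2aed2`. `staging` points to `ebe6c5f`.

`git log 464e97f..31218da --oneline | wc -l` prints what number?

12

Reachable from 31218da: {0ec9f58, 139c545, 31218da, 464e97f, 523d6c6, 62d6269, 66b6b98, 82aa9e2, 9abcd43, a01b0f9, a56fb0f, d698bff, f20361b}.
Reachable from 464e97f: {464e97f}.
In 31218da's history but not 464e97f's: {0ec9f58, 139c545, 31218da, 523d6c6, 62d6269, 66b6b98, 82aa9e2, 9abcd43, a01b0f9, a56fb0f, d698bff, f20361b} — 12 commits.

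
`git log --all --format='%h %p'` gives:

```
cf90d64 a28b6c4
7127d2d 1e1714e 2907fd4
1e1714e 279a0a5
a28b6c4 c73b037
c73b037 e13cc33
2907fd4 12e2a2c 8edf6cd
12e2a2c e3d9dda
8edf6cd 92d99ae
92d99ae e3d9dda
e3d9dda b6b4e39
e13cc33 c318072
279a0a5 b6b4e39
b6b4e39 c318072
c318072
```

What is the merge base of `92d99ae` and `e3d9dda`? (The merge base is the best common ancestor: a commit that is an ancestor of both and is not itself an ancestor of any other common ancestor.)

e3d9dda

Ancestors of 92d99ae: {92d99ae, b6b4e39, c318072, e3d9dda}.
Ancestors of e3d9dda: {b6b4e39, c318072, e3d9dda}.
Common ancestors: {b6b4e39, c318072, e3d9dda}.
Among these, e3d9dda is not an ancestor of any other common ancestor — it is the merge base.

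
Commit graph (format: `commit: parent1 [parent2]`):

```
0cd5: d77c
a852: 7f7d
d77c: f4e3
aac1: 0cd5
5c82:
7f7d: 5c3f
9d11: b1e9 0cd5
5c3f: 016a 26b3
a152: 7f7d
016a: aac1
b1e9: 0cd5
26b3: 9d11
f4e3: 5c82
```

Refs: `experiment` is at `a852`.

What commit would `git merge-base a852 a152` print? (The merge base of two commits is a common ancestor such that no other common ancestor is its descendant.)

7f7d

Ancestors of a852: {016a, 0cd5, 26b3, 5c3f, 5c82, 7f7d, 9d11, a852, aac1, b1e9, d77c, f4e3}.
Ancestors of a152: {016a, 0cd5, 26b3, 5c3f, 5c82, 7f7d, 9d11, a152, aac1, b1e9, d77c, f4e3}.
Common ancestors: {016a, 0cd5, 26b3, 5c3f, 5c82, 7f7d, 9d11, aac1, b1e9, d77c, f4e3}.
Among these, 7f7d is not an ancestor of any other common ancestor — it is the merge base.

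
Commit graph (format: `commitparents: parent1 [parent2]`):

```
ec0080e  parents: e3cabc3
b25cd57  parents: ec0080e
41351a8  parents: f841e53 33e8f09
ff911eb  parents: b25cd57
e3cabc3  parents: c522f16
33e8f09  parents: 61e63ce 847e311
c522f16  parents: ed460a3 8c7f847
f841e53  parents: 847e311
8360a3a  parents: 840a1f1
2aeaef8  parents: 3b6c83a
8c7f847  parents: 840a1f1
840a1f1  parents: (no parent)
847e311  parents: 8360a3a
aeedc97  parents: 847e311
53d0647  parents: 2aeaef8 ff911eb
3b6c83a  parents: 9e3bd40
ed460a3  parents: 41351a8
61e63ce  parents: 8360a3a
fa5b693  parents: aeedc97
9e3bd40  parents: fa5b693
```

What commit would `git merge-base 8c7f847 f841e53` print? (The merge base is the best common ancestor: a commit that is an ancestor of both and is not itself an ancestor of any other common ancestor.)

Ancestors of 8c7f847: {840a1f1, 8c7f847}.
Ancestors of f841e53: {8360a3a, 840a1f1, 847e311, f841e53}.
Common ancestors: {840a1f1}.
The only common ancestor is 840a1f1, so it is the merge base.

840a1f1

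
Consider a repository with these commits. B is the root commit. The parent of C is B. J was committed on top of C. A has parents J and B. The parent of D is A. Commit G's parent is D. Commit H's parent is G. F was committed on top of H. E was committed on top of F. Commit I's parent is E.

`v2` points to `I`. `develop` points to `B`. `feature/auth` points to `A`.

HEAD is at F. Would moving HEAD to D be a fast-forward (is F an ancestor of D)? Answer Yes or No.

No

A fast-forward from F to D is possible iff F is an ancestor of D.
Ancestors of D: {A, B, C, D, J}.
F is not among them, so fast-forward is not possible.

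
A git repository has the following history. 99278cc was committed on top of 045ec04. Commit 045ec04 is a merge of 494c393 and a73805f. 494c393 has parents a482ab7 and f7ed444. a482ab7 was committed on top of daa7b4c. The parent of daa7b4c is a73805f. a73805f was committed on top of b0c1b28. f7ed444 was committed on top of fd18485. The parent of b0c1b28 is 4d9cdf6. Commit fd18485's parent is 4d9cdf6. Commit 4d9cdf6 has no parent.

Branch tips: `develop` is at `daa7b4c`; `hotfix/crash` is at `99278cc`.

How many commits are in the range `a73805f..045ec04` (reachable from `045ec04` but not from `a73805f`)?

Reachable from 045ec04: {045ec04, 494c393, 4d9cdf6, a482ab7, a73805f, b0c1b28, daa7b4c, f7ed444, fd18485}.
Reachable from a73805f: {4d9cdf6, a73805f, b0c1b28}.
In 045ec04's history but not a73805f's: {045ec04, 494c393, a482ab7, daa7b4c, f7ed444, fd18485} — 6 commits.

6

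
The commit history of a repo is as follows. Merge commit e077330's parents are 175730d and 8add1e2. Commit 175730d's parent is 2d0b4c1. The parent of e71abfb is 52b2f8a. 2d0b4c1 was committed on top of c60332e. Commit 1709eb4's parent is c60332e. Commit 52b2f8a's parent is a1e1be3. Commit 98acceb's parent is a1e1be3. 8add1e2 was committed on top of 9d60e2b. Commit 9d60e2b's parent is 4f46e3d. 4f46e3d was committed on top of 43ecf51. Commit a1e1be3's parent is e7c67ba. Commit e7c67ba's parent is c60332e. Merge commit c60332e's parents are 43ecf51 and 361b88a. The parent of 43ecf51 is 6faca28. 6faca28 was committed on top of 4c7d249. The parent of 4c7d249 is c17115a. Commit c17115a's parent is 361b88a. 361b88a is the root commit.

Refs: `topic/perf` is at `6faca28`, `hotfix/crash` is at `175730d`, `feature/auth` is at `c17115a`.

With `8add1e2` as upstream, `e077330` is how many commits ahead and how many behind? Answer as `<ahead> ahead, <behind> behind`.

4 ahead, 0 behind

Reachable from e077330: {175730d, 2d0b4c1, 361b88a, 43ecf51, 4c7d249, 4f46e3d, 6faca28, 8add1e2, 9d60e2b, c17115a, c60332e, e077330}.
Reachable from 8add1e2: {361b88a, 43ecf51, 4c7d249, 4f46e3d, 6faca28, 8add1e2, 9d60e2b, c17115a}.
Only in e077330's history (ahead): {175730d, 2d0b4c1, c60332e, e077330} — 4.
Only in 8add1e2's history (behind): {} — 0.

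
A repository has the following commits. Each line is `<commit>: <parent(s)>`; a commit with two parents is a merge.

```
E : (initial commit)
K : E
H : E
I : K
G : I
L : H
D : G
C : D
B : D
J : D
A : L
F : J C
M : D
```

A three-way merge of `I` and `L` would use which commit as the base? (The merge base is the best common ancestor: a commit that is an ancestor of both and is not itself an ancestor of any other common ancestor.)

E

Ancestors of I: {E, I, K}.
Ancestors of L: {E, H, L}.
Common ancestors: {E}.
The only common ancestor is E, so it is the merge base.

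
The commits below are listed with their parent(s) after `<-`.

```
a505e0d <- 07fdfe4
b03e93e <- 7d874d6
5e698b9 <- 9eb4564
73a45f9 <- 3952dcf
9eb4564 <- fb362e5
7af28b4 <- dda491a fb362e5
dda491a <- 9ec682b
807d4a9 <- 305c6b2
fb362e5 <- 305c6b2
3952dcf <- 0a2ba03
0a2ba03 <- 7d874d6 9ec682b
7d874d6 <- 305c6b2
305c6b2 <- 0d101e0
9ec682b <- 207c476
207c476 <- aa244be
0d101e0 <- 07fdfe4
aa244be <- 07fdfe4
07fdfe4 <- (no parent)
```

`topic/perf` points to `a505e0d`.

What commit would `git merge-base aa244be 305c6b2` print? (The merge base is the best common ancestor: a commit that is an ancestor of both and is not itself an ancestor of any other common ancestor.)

Ancestors of aa244be: {07fdfe4, aa244be}.
Ancestors of 305c6b2: {07fdfe4, 0d101e0, 305c6b2}.
Common ancestors: {07fdfe4}.
The only common ancestor is 07fdfe4, so it is the merge base.

07fdfe4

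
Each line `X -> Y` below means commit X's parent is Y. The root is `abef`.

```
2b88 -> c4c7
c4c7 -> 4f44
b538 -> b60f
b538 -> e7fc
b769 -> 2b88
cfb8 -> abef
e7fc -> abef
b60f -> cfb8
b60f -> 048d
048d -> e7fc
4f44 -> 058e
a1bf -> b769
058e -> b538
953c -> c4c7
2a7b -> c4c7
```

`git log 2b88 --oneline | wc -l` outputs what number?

Walking parent pointers from 2b88: reachable set = {048d, 058e, 2b88, 4f44, abef, b538, b60f, c4c7, cfb8, e7fc}.
That is 10 commits.

10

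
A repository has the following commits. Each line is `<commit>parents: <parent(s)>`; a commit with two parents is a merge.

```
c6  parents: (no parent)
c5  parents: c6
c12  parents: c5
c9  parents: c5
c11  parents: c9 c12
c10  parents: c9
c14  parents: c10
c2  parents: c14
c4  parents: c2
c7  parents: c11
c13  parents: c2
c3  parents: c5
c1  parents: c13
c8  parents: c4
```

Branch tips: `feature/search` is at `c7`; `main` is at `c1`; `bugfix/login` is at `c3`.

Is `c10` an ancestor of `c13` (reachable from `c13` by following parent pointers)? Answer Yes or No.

Yes

Ancestors of c13 (commits reachable by following parents): {c10, c13, c14, c2, c5, c6, c9}.
c10 is in that set, so it is an ancestor of c13.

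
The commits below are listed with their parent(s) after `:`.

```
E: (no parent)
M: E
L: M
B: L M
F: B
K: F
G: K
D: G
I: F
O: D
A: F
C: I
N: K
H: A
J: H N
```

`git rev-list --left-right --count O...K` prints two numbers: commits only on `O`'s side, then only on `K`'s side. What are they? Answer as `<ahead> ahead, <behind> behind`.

3 ahead, 0 behind

Reachable from O: {B, D, E, F, G, K, L, M, O}.
Reachable from K: {B, E, F, K, L, M}.
Only in O's history (ahead): {D, G, O} — 3.
Only in K's history (behind): {} — 0.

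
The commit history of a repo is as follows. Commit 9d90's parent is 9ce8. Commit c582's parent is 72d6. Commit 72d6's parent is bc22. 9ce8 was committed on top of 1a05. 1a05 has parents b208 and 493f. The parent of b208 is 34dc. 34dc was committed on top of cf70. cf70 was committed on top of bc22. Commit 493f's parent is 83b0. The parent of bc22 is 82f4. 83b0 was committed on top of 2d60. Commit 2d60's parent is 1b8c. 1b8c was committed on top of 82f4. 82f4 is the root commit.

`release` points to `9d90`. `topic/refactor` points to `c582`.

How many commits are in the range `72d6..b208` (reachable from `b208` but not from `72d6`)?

3

Reachable from b208: {34dc, 82f4, b208, bc22, cf70}.
Reachable from 72d6: {72d6, 82f4, bc22}.
In b208's history but not 72d6's: {34dc, b208, cf70} — 3 commits.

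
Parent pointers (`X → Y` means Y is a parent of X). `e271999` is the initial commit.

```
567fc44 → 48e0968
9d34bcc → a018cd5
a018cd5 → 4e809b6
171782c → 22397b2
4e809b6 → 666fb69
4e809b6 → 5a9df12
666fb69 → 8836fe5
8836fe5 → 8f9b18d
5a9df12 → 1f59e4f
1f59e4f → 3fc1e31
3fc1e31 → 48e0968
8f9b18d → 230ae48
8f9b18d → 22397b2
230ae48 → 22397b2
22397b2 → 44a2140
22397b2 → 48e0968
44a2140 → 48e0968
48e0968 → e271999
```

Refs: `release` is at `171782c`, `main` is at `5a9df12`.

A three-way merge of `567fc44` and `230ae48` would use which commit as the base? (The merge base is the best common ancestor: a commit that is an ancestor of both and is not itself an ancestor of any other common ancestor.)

Ancestors of 567fc44: {48e0968, 567fc44, e271999}.
Ancestors of 230ae48: {22397b2, 230ae48, 44a2140, 48e0968, e271999}.
Common ancestors: {48e0968, e271999}.
Among these, 48e0968 is not an ancestor of any other common ancestor — it is the merge base.

48e0968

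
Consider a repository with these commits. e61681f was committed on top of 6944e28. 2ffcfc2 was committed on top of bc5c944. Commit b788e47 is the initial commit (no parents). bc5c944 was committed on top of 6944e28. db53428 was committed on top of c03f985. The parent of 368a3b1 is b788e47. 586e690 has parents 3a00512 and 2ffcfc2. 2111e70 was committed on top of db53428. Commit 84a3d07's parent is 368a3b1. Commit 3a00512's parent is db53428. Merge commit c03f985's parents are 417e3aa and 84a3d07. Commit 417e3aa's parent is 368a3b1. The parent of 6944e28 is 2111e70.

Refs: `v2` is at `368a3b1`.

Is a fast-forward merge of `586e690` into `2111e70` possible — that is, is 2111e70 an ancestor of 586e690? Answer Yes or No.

A fast-forward from 2111e70 to 586e690 is possible iff 2111e70 is an ancestor of 586e690.
Ancestors of 586e690: {2111e70, 2ffcfc2, 368a3b1, 3a00512, 417e3aa, 586e690, 6944e28, 84a3d07, b788e47, bc5c944, c03f985, db53428}.
2111e70 is among them, so fast-forward is possible.

Yes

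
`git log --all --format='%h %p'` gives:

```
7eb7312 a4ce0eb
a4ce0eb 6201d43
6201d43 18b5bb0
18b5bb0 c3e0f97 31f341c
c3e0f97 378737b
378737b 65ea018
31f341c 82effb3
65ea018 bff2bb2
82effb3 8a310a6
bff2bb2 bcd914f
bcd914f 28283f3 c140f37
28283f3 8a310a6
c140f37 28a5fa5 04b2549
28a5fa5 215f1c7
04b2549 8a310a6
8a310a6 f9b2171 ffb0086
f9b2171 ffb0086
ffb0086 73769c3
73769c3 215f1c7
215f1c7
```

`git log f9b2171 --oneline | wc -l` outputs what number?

4

Walking parent pointers from f9b2171: reachable set = {215f1c7, 73769c3, f9b2171, ffb0086}.
That is 4 commits.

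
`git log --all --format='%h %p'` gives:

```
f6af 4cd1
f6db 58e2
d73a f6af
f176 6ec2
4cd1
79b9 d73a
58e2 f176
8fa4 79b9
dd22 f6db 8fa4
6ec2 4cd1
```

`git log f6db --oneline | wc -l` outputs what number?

5

Walking parent pointers from f6db: reachable set = {4cd1, 58e2, 6ec2, f176, f6db}.
That is 5 commits.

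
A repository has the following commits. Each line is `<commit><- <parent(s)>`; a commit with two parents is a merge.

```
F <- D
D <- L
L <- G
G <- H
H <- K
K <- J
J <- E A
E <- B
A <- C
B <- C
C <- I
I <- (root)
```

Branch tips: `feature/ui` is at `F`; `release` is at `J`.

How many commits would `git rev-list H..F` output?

4

Reachable from F: {A, B, C, D, E, F, G, H, I, J, K, L}.
Reachable from H: {A, B, C, E, H, I, J, K}.
In F's history but not H's: {D, F, G, L} — 4 commits.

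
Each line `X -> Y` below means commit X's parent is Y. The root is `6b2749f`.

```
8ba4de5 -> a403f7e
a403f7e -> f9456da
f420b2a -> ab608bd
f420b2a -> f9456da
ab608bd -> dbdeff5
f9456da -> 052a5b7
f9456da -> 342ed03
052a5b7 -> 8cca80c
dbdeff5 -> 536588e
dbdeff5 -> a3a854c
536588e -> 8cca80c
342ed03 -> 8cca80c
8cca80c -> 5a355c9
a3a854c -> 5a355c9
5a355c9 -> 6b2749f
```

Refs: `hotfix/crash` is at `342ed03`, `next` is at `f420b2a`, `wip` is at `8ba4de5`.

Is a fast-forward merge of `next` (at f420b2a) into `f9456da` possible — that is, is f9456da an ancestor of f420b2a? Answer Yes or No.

A fast-forward from f9456da to f420b2a is possible iff f9456da is an ancestor of f420b2a.
Ancestors of f420b2a: {052a5b7, 342ed03, 536588e, 5a355c9, 6b2749f, 8cca80c, a3a854c, ab608bd, dbdeff5, f420b2a, f9456da}.
f9456da is among them, so fast-forward is possible.

Yes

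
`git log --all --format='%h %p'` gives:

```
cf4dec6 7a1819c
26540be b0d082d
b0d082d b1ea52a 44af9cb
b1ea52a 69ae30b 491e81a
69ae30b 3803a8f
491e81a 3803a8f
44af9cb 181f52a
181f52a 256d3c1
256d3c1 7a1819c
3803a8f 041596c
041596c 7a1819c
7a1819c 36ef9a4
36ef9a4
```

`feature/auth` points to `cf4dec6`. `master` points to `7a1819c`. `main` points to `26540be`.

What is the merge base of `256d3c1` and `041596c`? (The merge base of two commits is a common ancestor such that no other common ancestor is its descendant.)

7a1819c

Ancestors of 256d3c1: {256d3c1, 36ef9a4, 7a1819c}.
Ancestors of 041596c: {041596c, 36ef9a4, 7a1819c}.
Common ancestors: {36ef9a4, 7a1819c}.
Among these, 7a1819c is not an ancestor of any other common ancestor — it is the merge base.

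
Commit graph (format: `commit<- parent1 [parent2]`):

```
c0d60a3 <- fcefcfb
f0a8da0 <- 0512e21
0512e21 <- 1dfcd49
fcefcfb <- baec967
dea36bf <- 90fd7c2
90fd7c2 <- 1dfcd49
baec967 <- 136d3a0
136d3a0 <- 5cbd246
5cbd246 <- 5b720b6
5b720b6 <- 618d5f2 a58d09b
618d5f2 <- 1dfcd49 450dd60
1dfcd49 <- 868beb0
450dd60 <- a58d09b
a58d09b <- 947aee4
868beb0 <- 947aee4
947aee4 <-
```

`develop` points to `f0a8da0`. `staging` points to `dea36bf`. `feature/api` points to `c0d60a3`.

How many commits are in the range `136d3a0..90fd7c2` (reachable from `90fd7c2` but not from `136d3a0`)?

Reachable from 90fd7c2: {1dfcd49, 868beb0, 90fd7c2, 947aee4}.
Reachable from 136d3a0: {136d3a0, 1dfcd49, 450dd60, 5b720b6, 5cbd246, 618d5f2, 868beb0, 947aee4, a58d09b}.
In 90fd7c2's history but not 136d3a0's: {90fd7c2} — 1 commit.

1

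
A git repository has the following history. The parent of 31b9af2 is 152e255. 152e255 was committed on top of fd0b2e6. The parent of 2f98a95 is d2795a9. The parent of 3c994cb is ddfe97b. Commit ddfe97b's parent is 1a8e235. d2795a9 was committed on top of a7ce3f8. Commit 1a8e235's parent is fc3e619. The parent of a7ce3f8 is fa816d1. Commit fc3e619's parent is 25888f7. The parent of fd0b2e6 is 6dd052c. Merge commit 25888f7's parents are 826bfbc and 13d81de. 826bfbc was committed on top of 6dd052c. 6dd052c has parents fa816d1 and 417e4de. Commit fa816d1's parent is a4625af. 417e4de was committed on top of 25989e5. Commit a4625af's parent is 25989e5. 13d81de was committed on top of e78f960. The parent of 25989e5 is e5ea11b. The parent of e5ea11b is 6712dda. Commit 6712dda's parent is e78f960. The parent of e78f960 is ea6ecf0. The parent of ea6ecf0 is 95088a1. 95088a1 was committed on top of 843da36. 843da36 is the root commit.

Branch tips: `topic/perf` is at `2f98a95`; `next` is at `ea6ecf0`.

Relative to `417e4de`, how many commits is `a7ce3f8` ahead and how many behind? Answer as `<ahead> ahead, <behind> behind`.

Reachable from a7ce3f8: {25989e5, 6712dda, 843da36, 95088a1, a4625af, a7ce3f8, e5ea11b, e78f960, ea6ecf0, fa816d1}.
Reachable from 417e4de: {25989e5, 417e4de, 6712dda, 843da36, 95088a1, e5ea11b, e78f960, ea6ecf0}.
Only in a7ce3f8's history (ahead): {a4625af, a7ce3f8, fa816d1} — 3.
Only in 417e4de's history (behind): {417e4de} — 1.

3 ahead, 1 behind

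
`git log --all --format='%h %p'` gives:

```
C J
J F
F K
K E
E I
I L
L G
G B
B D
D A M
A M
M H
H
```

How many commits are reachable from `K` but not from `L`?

Reachable from K: {A, B, D, E, G, H, I, K, L, M}.
Reachable from L: {A, B, D, G, H, L, M}.
In K's history but not L's: {E, I, K} — 3 commits.

3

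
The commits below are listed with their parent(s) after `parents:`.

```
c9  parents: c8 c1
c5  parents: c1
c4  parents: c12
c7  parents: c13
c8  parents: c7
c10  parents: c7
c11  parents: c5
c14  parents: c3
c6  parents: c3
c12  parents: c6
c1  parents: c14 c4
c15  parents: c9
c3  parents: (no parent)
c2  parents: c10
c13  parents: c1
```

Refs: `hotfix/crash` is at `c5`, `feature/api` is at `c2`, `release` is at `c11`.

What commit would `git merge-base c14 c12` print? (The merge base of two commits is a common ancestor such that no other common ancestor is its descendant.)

c3

Ancestors of c14: {c14, c3}.
Ancestors of c12: {c12, c3, c6}.
Common ancestors: {c3}.
The only common ancestor is c3, so it is the merge base.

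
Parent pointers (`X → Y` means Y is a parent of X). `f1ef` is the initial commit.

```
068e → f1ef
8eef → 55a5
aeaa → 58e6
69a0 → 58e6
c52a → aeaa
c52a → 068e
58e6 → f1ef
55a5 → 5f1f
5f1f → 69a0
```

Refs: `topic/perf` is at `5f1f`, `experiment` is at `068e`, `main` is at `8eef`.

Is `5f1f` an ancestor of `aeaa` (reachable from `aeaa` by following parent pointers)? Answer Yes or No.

No

Ancestors of aeaa: {58e6, aeaa, f1ef}.
5f1f is not in that set, so it is not an ancestor of aeaa.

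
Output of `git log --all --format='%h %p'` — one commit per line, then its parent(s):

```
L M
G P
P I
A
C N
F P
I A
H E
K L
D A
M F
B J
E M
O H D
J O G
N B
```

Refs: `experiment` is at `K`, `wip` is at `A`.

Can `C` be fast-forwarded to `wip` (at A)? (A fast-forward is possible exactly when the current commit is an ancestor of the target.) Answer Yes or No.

A fast-forward from C to A is possible iff C is an ancestor of A.
Ancestors of A: {A}.
C is not among them, so fast-forward is not possible.

No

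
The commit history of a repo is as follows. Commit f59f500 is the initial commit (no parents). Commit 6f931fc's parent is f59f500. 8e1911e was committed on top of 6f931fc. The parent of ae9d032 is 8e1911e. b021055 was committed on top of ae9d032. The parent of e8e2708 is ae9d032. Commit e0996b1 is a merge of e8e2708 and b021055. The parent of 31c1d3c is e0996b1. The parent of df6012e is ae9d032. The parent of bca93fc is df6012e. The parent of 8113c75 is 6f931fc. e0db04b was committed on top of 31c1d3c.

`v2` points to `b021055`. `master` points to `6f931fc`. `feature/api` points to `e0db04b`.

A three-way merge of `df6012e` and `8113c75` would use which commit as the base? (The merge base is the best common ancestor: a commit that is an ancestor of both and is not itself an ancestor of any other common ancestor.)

Ancestors of df6012e: {6f931fc, 8e1911e, ae9d032, df6012e, f59f500}.
Ancestors of 8113c75: {6f931fc, 8113c75, f59f500}.
Common ancestors: {6f931fc, f59f500}.
Among these, 6f931fc is not an ancestor of any other common ancestor — it is the merge base.

6f931fc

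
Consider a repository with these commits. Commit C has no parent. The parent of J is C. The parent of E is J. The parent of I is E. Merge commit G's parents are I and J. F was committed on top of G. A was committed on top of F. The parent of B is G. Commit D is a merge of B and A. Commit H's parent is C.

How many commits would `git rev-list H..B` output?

5

Reachable from B: {B, C, E, G, I, J}.
Reachable from H: {C, H}.
In B's history but not H's: {B, E, G, I, J} — 5 commits.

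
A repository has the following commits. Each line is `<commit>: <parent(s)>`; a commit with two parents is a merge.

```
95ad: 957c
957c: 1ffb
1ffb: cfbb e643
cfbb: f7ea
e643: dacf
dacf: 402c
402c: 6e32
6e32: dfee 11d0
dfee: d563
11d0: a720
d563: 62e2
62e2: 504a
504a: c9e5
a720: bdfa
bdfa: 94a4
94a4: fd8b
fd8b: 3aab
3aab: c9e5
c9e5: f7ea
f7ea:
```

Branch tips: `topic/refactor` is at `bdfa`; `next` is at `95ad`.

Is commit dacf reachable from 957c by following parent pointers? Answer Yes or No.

Yes

Ancestors of 957c (commits reachable by following parents): {11d0, 1ffb, 3aab, 402c, 504a, 62e2, 6e32, 94a4, 957c, a720, bdfa, c9e5, cfbb, d563, dacf, dfee, e643, f7ea, fd8b}.
dacf is in that set, so it is an ancestor of 957c.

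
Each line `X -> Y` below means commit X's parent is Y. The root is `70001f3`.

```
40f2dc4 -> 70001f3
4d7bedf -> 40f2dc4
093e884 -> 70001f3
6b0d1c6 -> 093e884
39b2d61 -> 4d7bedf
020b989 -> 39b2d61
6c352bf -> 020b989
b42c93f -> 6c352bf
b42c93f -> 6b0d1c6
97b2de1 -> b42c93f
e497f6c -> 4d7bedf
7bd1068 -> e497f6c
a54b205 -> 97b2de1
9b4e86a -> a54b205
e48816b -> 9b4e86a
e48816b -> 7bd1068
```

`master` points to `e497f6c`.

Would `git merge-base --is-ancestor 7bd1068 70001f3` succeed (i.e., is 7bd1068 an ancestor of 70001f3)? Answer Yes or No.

Ancestors of 70001f3: {70001f3}.
7bd1068 is not in that set, so it is not an ancestor of 70001f3.

No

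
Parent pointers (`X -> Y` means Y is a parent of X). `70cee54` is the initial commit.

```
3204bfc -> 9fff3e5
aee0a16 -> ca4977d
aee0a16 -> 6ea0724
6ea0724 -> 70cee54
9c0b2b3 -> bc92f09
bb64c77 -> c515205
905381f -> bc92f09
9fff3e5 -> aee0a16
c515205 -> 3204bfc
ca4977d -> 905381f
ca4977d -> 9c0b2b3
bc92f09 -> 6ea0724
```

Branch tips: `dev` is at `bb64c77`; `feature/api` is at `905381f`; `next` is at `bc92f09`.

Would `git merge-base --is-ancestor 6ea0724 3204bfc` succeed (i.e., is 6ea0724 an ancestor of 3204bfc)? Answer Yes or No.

Ancestors of 3204bfc (commits reachable by following parents): {3204bfc, 6ea0724, 70cee54, 905381f, 9c0b2b3, 9fff3e5, aee0a16, bc92f09, ca4977d}.
6ea0724 is in that set, so it is an ancestor of 3204bfc.

Yes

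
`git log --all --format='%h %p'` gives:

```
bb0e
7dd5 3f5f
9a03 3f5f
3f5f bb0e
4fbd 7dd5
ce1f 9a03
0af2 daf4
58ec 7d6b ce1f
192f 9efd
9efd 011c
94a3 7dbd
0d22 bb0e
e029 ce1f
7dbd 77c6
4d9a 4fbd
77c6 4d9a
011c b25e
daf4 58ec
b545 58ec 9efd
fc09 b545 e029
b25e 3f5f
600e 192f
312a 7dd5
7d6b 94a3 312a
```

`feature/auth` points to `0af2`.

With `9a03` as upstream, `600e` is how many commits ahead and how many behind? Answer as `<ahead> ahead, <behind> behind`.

5 ahead, 1 behind

Reachable from 600e: {011c, 192f, 3f5f, 600e, 9efd, b25e, bb0e}.
Reachable from 9a03: {3f5f, 9a03, bb0e}.
Only in 600e's history (ahead): {011c, 192f, 600e, 9efd, b25e} — 5.
Only in 9a03's history (behind): {9a03} — 1.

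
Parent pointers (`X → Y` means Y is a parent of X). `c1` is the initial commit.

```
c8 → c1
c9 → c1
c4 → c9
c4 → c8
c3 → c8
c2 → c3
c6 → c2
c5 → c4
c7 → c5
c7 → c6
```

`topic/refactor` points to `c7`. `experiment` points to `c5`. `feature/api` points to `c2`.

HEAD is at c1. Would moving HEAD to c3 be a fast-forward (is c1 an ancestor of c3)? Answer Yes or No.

Yes

A fast-forward from c1 to c3 is possible iff c1 is an ancestor of c3.
Ancestors of c3: {c1, c3, c8}.
c1 is among them, so fast-forward is possible.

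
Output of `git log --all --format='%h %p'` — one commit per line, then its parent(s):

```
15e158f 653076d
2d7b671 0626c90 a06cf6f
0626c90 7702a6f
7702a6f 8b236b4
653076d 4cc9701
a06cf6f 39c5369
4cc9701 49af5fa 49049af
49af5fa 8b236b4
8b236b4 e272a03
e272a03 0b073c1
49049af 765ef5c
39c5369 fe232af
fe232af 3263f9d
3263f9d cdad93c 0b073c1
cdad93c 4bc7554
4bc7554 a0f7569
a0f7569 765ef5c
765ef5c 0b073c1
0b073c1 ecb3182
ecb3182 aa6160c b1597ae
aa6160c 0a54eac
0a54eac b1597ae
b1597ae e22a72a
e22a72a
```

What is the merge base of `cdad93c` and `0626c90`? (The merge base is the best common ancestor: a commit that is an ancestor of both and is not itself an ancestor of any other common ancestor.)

Ancestors of cdad93c: {0a54eac, 0b073c1, 4bc7554, 765ef5c, a0f7569, aa6160c, b1597ae, cdad93c, e22a72a, ecb3182}.
Ancestors of 0626c90: {0626c90, 0a54eac, 0b073c1, 7702a6f, 8b236b4, aa6160c, b1597ae, e22a72a, e272a03, ecb3182}.
Common ancestors: {0a54eac, 0b073c1, aa6160c, b1597ae, e22a72a, ecb3182}.
Among these, 0b073c1 is not an ancestor of any other common ancestor — it is the merge base.

0b073c1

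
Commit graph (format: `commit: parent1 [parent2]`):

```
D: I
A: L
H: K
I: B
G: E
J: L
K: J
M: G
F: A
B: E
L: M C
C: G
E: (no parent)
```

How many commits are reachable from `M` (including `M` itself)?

3

Walking parent pointers from M: reachable set = {E, G, M}.
That is 3 commits.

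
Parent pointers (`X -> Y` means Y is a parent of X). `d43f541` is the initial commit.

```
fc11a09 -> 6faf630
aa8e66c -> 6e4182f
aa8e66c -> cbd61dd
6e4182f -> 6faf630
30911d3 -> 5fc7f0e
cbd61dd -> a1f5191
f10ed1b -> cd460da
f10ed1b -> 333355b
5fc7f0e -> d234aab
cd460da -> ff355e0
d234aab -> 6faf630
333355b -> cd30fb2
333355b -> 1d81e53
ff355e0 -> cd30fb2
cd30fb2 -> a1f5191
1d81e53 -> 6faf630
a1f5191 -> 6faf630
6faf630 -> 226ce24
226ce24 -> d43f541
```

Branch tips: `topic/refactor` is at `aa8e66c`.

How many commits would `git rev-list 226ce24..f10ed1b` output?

8

Reachable from f10ed1b: {1d81e53, 226ce24, 333355b, 6faf630, a1f5191, cd30fb2, cd460da, d43f541, f10ed1b, ff355e0}.
Reachable from 226ce24: {226ce24, d43f541}.
In f10ed1b's history but not 226ce24's: {1d81e53, 333355b, 6faf630, a1f5191, cd30fb2, cd460da, f10ed1b, ff355e0} — 8 commits.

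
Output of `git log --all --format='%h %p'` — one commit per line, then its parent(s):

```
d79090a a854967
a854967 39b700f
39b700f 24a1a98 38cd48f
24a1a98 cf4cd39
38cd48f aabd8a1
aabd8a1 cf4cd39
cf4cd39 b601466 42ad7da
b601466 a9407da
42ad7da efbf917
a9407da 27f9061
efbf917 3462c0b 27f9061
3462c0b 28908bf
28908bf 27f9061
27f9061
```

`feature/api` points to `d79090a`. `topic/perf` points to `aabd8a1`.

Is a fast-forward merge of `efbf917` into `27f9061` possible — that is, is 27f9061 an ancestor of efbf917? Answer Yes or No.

A fast-forward from 27f9061 to efbf917 is possible iff 27f9061 is an ancestor of efbf917.
Ancestors of efbf917: {27f9061, 28908bf, 3462c0b, efbf917}.
27f9061 is among them, so fast-forward is possible.

Yes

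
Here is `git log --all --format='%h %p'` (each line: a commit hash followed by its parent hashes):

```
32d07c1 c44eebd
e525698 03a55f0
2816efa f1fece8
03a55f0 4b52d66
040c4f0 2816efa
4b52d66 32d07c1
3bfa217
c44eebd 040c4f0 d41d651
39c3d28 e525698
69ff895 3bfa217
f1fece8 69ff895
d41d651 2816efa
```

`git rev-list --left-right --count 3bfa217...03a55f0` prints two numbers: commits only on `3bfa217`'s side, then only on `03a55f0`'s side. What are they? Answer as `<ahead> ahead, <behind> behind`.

Reachable from 3bfa217: {3bfa217}.
Reachable from 03a55f0: {03a55f0, 040c4f0, 2816efa, 32d07c1, 3bfa217, 4b52d66, 69ff895, c44eebd, d41d651, f1fece8}.
Only in 3bfa217's history (ahead): {} — 0.
Only in 03a55f0's history (behind): {03a55f0, 040c4f0, 2816efa, 32d07c1, 4b52d66, 69ff895, c44eebd, d41d651, f1fece8} — 9.

0 ahead, 9 behind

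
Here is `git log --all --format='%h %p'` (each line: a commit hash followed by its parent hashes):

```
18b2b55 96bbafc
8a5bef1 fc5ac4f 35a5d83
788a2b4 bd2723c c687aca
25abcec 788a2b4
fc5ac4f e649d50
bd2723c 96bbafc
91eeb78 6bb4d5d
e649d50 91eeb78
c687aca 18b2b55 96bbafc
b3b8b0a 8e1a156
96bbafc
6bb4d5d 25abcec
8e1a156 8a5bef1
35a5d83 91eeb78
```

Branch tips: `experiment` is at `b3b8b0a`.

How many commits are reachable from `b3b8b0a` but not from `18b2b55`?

12

Reachable from b3b8b0a: {18b2b55, 25abcec, 35a5d83, 6bb4d5d, 788a2b4, 8a5bef1, 8e1a156, 91eeb78, 96bbafc, b3b8b0a, bd2723c, c687aca, e649d50, fc5ac4f}.
Reachable from 18b2b55: {18b2b55, 96bbafc}.
In b3b8b0a's history but not 18b2b55's: {25abcec, 35a5d83, 6bb4d5d, 788a2b4, 8a5bef1, 8e1a156, 91eeb78, b3b8b0a, bd2723c, c687aca, e649d50, fc5ac4f} — 12 commits.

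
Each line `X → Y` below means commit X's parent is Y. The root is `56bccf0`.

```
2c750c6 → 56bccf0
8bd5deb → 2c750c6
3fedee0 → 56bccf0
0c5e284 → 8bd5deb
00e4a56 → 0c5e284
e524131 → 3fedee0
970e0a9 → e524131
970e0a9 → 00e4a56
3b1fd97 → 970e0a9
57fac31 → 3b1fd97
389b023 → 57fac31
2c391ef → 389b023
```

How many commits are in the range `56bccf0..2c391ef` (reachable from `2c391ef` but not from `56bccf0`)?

Reachable from 2c391ef: {00e4a56, 0c5e284, 2c391ef, 2c750c6, 389b023, 3b1fd97, 3fedee0, 56bccf0, 57fac31, 8bd5deb, 970e0a9, e524131}.
Reachable from 56bccf0: {56bccf0}.
In 2c391ef's history but not 56bccf0's: {00e4a56, 0c5e284, 2c391ef, 2c750c6, 389b023, 3b1fd97, 3fedee0, 57fac31, 8bd5deb, 970e0a9, e524131} — 11 commits.

11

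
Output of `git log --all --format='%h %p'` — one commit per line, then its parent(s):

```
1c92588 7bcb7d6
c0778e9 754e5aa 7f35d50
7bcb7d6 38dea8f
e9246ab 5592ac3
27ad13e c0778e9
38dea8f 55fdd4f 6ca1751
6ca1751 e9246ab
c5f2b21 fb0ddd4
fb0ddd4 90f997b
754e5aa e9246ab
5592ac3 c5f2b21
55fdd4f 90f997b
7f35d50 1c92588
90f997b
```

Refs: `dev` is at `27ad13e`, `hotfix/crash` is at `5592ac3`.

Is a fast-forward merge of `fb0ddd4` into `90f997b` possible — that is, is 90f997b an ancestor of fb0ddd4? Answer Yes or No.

Yes

A fast-forward from 90f997b to fb0ddd4 is possible iff 90f997b is an ancestor of fb0ddd4.
Ancestors of fb0ddd4: {90f997b, fb0ddd4}.
90f997b is among them, so fast-forward is possible.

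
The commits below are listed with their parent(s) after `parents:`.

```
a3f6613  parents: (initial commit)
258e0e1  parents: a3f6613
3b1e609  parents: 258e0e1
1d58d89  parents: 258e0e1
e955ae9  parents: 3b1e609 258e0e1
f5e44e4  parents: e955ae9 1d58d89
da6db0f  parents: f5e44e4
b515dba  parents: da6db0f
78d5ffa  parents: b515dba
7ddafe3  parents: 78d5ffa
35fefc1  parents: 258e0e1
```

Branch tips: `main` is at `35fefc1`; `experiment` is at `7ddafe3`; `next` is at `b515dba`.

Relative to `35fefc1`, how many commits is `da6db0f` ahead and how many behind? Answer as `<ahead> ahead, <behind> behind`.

Reachable from da6db0f: {1d58d89, 258e0e1, 3b1e609, a3f6613, da6db0f, e955ae9, f5e44e4}.
Reachable from 35fefc1: {258e0e1, 35fefc1, a3f6613}.
Only in da6db0f's history (ahead): {1d58d89, 3b1e609, da6db0f, e955ae9, f5e44e4} — 5.
Only in 35fefc1's history (behind): {35fefc1} — 1.

5 ahead, 1 behind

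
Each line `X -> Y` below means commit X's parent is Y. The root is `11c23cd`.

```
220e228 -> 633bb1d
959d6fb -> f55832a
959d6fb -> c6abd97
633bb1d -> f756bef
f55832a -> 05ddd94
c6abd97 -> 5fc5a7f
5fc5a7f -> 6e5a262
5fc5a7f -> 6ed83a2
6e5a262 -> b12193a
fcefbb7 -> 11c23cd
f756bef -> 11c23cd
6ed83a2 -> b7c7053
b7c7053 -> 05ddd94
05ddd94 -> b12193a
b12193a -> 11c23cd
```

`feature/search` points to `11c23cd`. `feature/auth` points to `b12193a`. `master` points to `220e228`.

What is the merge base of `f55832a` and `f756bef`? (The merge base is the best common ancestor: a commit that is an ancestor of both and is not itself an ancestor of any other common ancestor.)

11c23cd

Ancestors of f55832a: {05ddd94, 11c23cd, b12193a, f55832a}.
Ancestors of f756bef: {11c23cd, f756bef}.
Common ancestors: {11c23cd}.
The only common ancestor is 11c23cd, so it is the merge base.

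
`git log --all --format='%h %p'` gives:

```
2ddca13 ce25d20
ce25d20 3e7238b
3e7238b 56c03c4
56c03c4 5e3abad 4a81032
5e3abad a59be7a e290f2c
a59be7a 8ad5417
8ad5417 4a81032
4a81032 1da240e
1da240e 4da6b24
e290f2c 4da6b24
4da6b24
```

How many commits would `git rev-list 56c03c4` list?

Walking parent pointers from 56c03c4: reachable set = {1da240e, 4a81032, 4da6b24, 56c03c4, 5e3abad, 8ad5417, a59be7a, e290f2c}.
That is 8 commits.

8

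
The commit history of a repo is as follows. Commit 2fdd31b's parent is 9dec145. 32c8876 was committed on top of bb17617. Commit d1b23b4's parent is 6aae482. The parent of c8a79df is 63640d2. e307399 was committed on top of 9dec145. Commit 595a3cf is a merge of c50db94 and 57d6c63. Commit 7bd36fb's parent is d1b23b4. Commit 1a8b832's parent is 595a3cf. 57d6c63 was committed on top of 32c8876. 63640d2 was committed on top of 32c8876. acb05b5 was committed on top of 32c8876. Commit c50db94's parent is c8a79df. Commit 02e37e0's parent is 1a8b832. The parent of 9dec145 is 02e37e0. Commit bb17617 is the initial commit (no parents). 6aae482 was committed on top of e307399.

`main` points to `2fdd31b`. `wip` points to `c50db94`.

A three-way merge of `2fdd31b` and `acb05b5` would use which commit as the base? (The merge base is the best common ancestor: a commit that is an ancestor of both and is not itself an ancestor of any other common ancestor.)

Ancestors of 2fdd31b: {02e37e0, 1a8b832, 2fdd31b, 32c8876, 57d6c63, 595a3cf, 63640d2, 9dec145, bb17617, c50db94, c8a79df}.
Ancestors of acb05b5: {32c8876, acb05b5, bb17617}.
Common ancestors: {32c8876, bb17617}.
Among these, 32c8876 is not an ancestor of any other common ancestor — it is the merge base.

32c8876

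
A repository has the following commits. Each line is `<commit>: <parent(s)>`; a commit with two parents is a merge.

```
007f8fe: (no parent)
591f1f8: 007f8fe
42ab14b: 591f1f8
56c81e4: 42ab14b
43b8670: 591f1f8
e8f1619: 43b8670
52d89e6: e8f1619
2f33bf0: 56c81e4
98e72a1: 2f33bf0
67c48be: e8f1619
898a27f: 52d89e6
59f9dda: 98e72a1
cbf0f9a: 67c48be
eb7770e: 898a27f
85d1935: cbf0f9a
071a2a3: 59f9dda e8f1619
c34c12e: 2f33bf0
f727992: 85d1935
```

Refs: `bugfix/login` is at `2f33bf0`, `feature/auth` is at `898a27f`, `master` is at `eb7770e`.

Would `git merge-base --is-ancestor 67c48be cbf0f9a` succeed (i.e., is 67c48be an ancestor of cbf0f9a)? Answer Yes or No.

Yes

Ancestors of cbf0f9a (commits reachable by following parents): {007f8fe, 43b8670, 591f1f8, 67c48be, cbf0f9a, e8f1619}.
67c48be is in that set, so it is an ancestor of cbf0f9a.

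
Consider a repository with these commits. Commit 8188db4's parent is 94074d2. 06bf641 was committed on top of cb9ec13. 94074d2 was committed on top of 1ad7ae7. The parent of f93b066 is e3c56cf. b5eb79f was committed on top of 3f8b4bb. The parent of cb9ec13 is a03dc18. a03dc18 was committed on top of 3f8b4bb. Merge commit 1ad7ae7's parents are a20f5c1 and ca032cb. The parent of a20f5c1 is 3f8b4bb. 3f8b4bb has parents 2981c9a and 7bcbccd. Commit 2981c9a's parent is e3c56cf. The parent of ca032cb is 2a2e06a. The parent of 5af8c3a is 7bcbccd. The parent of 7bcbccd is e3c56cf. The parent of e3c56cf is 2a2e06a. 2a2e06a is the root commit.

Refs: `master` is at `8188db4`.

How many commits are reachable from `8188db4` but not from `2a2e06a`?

Reachable from 8188db4: {1ad7ae7, 2981c9a, 2a2e06a, 3f8b4bb, 7bcbccd, 8188db4, 94074d2, a20f5c1, ca032cb, e3c56cf}.
Reachable from 2a2e06a: {2a2e06a}.
In 8188db4's history but not 2a2e06a's: {1ad7ae7, 2981c9a, 3f8b4bb, 7bcbccd, 8188db4, 94074d2, a20f5c1, ca032cb, e3c56cf} — 9 commits.

9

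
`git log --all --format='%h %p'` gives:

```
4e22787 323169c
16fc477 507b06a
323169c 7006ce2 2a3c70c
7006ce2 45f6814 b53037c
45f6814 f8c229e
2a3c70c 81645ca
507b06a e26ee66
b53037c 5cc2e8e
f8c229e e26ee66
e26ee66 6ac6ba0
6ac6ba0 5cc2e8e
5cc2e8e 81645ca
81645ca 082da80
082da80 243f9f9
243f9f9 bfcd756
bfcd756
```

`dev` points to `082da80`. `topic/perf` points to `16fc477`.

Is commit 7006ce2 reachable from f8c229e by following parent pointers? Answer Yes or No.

Ancestors of f8c229e: {082da80, 243f9f9, 5cc2e8e, 6ac6ba0, 81645ca, bfcd756, e26ee66, f8c229e}.
7006ce2 is not in that set, so it is not an ancestor of f8c229e.

No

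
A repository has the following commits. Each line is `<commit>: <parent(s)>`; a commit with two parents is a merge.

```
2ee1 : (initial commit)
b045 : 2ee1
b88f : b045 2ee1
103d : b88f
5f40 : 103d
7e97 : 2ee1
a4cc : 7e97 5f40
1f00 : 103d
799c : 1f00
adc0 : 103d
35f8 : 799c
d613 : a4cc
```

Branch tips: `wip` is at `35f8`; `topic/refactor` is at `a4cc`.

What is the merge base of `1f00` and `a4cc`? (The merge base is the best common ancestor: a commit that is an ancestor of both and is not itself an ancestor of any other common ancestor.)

Ancestors of 1f00: {103d, 1f00, 2ee1, b045, b88f}.
Ancestors of a4cc: {103d, 2ee1, 5f40, 7e97, a4cc, b045, b88f}.
Common ancestors: {103d, 2ee1, b045, b88f}.
Among these, 103d is not an ancestor of any other common ancestor — it is the merge base.

103d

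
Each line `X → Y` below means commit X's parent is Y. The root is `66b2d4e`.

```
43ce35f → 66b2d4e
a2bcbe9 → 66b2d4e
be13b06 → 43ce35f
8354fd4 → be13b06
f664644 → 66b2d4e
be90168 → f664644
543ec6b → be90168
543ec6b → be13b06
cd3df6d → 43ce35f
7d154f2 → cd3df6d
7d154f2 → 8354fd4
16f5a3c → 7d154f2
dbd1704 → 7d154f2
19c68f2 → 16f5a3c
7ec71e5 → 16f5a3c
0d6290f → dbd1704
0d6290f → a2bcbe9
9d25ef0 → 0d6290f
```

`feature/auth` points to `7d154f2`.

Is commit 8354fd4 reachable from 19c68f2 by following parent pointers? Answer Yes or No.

Yes

Ancestors of 19c68f2 (commits reachable by following parents): {16f5a3c, 19c68f2, 43ce35f, 66b2d4e, 7d154f2, 8354fd4, be13b06, cd3df6d}.
8354fd4 is in that set, so it is an ancestor of 19c68f2.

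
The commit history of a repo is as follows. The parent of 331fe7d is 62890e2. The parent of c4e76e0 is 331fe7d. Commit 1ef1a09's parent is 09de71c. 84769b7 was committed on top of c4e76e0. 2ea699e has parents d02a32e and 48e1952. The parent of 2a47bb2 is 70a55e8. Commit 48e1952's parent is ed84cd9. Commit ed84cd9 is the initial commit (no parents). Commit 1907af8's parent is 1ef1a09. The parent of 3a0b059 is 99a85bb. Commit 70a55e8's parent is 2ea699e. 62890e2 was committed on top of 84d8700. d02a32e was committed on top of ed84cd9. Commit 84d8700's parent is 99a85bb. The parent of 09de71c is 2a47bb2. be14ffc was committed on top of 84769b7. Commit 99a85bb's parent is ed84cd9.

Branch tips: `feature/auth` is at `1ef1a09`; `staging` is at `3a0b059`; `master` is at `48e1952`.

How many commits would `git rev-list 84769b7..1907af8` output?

Reachable from 1907af8: {09de71c, 1907af8, 1ef1a09, 2a47bb2, 2ea699e, 48e1952, 70a55e8, d02a32e, ed84cd9}.
Reachable from 84769b7: {331fe7d, 62890e2, 84769b7, 84d8700, 99a85bb, c4e76e0, ed84cd9}.
In 1907af8's history but not 84769b7's: {09de71c, 1907af8, 1ef1a09, 2a47bb2, 2ea699e, 48e1952, 70a55e8, d02a32e} — 8 commits.

8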